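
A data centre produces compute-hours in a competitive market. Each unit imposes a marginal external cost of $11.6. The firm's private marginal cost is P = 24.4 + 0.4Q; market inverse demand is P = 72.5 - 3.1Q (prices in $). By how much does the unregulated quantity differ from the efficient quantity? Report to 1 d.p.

3.3 units

Market equilibrium (private): 24.4 + 0.4Q = 72.5 - 3.1Q → Q_m = 13.7429.
Social marginal cost = private MC + MEC = 36.0 + 0.4Q.
Set SMC = demand: 36.0 + 0.4Q = 72.5 - 3.1Q → Q* = 10.4286.
Gap = |13.7429 − 10.4286| = 3.3143.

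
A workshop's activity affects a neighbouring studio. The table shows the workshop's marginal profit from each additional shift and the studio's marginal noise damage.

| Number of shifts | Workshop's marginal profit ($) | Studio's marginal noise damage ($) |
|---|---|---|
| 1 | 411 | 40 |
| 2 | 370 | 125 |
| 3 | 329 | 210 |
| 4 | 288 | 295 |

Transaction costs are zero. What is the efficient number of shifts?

Bargaining reaches the level where marginal profit last exceeds marginal noise damage.
That holds through level 3 (329 ≥ 210) but not at 4 (288 < 295).

3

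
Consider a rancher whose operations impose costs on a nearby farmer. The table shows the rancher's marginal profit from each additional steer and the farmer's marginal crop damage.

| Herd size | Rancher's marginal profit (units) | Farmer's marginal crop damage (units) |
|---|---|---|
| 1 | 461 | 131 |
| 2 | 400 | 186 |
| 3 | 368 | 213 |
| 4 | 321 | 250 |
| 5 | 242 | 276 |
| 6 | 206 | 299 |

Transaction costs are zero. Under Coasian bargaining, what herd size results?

Bargaining reaches the level where marginal profit last exceeds marginal crop damage.
That holds through level 4 (321 ≥ 250) but not at 5 (242 < 276).

4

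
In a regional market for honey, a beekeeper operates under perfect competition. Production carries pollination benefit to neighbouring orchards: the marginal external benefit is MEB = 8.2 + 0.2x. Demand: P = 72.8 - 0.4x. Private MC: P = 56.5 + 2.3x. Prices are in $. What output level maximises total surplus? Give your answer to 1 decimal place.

x* = 9.8

Social marginal cost = private MC − MEB = 48.3 + 2.1x.
Set SMC = demand: 48.3 + 2.1x = 72.8 - 0.4x → x* = 9.8000.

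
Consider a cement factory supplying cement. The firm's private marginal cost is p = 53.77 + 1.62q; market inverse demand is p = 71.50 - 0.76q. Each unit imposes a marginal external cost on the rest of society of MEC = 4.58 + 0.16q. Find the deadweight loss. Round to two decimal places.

Market equilibrium (private): 53.77 + 1.62q = 71.50 - 0.76q → q_m = 7.4496.
Social marginal cost = private MC + MEC = 58.35 + 1.78q.
Set SMC = demand: 58.35 + 1.78q = 71.50 - 0.76q → q* = 5.1772.
Between q* and q_m the wedge SMC − demand runs linearly from 0 to MEC(q_m), so the loss is a triangle.
DWL = ½ × 2.2724 × 5.7719 = 6.5580.

DWL = 6.56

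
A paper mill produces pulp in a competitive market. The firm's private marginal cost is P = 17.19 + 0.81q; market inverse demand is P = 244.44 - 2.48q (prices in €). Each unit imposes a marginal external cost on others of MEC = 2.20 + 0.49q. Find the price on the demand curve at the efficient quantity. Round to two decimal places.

Social marginal cost = private MC + MEC = 19.39 + 1.30q.
Set SMC = demand: 19.39 + 1.30q = 244.44 - 2.48q → q* = 59.5370.
Consumer price on the demand curve at q*: 244.44 − 2.48×59.5370 = 96.7882.

P = €96.79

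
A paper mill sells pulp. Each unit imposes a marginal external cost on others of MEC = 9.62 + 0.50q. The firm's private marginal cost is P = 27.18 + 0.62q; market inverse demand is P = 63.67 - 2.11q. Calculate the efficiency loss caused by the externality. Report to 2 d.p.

DWL = 41.14

Market equilibrium (private): 27.18 + 0.62q = 63.67 - 2.11q → q_m = 13.3663.
Social marginal cost = private MC + MEC = 36.80 + 1.12q.
Set SMC = demand: 36.80 + 1.12q = 63.67 - 2.11q → q* = 8.3189.
Between q* and q_m the wedge SMC − demand runs linearly from 0 to MEC(q_m), so the loss is a triangle.
DWL = ½ × 5.0474 × 16.3032 = 41.1444.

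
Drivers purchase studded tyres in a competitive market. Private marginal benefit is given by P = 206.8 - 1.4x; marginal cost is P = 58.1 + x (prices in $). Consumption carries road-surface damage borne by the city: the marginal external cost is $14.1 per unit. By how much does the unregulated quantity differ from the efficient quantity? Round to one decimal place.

5.9 units

Market equilibrium (private): 58.1 + x = 206.8 - 1.4x → x_m = 61.9583.
Social marginal benefit = demand − MEC = 192.7 - 1.4x.
Set SMB = MC: 192.7 - 1.4x = 58.1 + x → x* = 56.0833.
Gap = |61.9583 − 56.0833| = 5.8750.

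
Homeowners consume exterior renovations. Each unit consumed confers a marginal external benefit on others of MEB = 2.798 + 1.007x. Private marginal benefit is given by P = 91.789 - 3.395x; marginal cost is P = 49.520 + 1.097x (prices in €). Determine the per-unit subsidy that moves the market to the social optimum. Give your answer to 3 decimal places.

Social marginal benefit = demand + MEB = 94.587 - 2.388x.
Set SMB = MC: 94.587 - 2.388x = 49.520 + 1.097x → x* = 12.9317.
The Pigouvian subsidy equals MEB at x*: 2.798 + 1.007×12.9317 = 15.8202.

subsidy = €15.820 per unit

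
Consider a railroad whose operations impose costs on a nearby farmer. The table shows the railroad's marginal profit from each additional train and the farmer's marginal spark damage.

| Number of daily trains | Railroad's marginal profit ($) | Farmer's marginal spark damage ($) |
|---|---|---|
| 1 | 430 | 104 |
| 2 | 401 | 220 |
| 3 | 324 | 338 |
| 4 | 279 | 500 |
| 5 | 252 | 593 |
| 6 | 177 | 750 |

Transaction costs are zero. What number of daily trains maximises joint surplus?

2

Bargaining reaches the level where marginal profit last exceeds marginal spark damage.
That holds through level 2 (401 ≥ 220) but not at 3 (324 < 338).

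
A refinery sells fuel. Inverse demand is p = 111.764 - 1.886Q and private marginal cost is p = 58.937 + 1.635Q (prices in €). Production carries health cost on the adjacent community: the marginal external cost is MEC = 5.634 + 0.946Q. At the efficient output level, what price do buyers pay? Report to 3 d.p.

Social marginal cost = private MC + MEC = 64.571 + 2.581Q.
Set SMC = demand: 64.571 + 2.581Q = 111.764 - 1.886Q → Q* = 10.5648.
Consumer price on the demand curve at Q*: 111.764 − 1.886×10.5648 = 91.8388.

P = €91.839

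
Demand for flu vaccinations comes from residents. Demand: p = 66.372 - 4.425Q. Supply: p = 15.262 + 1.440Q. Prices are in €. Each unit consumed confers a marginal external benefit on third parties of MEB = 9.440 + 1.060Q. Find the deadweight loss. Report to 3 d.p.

Market equilibrium (private): 15.262 + 1.440Q = 66.372 - 4.425Q → Q_m = 8.7144.
Social marginal benefit = demand + MEB = 75.812 - 3.365Q.
Set SMB = MC: 75.812 - 3.365Q = 15.262 + 1.440Q → Q* = 12.6015.
The welfare-loss triangle has base |Q_m − Q*| and height MEB(Q_m) (the vertical gap between SMB and MC is zero at Q* and MEB at Q_m).
DWL = ½ × 3.8871 × 18.6773 = 36.3003.

DWL = €36.300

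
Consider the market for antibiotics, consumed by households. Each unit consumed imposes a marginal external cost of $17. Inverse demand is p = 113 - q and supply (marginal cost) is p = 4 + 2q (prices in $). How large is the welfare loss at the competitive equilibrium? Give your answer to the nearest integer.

Market equilibrium (private): 4 + 2q = 113 - q → q_m = 36.3333.
Social marginal benefit = demand − MEC = 96 - q.
Set SMB = MC: 96 - q = 4 + 2q → q* = 30.6667.
The welfare-loss triangle has base |q_m − q*| and height MEC(q_m) (the vertical gap between SMB and MC is zero at q* and MEC at q_m).
DWL = ½ × 5.6666 × 17.0000 = 48.1661.

DWL = $48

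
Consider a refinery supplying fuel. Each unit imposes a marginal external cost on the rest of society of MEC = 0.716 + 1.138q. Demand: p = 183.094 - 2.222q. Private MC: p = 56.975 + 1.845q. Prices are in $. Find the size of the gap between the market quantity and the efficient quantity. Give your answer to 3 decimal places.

Market equilibrium (private): 56.975 + 1.845q = 183.094 - 2.222q → q_m = 31.0103.
Social marginal cost = private MC + MEC = 57.691 + 2.983q.
Set SMC = demand: 57.691 + 2.983q = 183.094 - 2.222q → q* = 24.0928.
Gap = |31.0103 − 24.0928| = 6.9175.

6.918 units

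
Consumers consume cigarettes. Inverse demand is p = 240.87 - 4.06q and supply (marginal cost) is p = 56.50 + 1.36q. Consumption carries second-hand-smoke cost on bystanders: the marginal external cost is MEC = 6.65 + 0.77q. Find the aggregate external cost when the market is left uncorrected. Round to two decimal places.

Market equilibrium (private): 56.50 + 1.36q = 240.87 - 4.06q → q_m = 34.0166.
Total external cost = ∫₀^{q_m} (6.65 + 0.77q) dq = 6.65×34.0166 + ½×0.77×34.0166² = 671.7051.

671.71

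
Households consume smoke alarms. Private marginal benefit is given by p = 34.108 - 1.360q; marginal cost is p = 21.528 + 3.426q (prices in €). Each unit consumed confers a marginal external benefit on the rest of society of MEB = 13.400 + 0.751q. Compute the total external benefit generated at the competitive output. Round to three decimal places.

€37.816

Market equilibrium (private): 21.528 + 3.426q = 34.108 - 1.360q → q_m = 2.6285.
Total external benefit = ∫₀^{q_m} (13.400 + 0.751q) dq = 13.400×2.6285 + ½×0.751×2.6285² = 37.8162.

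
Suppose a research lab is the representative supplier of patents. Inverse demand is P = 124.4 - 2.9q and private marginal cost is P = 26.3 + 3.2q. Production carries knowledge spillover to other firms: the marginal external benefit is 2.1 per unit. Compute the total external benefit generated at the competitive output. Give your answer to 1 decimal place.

33.8

Market equilibrium (private): 26.3 + 3.2q = 124.4 - 2.9q → q_m = 16.0820.
Total external benefit = MEB × q_m = 2.1 × 16.0820 = 33.7722.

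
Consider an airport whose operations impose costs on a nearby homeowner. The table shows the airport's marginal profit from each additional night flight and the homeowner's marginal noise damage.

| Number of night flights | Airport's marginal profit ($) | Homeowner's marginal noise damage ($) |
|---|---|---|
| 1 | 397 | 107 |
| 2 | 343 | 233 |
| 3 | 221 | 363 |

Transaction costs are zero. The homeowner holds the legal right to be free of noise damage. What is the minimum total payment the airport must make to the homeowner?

$340

Efficient level: marginal profit ≥ marginal noise damage through level 2, so k* = 2.
With the homeowner holding the right, the airport must at least compensate total damage at k*: 107 + 233 = 340.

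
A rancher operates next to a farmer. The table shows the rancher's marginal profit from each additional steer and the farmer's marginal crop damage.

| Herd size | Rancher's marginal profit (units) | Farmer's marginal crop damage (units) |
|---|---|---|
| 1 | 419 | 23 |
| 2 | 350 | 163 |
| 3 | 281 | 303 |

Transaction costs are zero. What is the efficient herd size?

Bargaining reaches the level where marginal profit last exceeds marginal crop damage.
That holds through level 2 (350 ≥ 163) but not at 3 (281 < 303).

2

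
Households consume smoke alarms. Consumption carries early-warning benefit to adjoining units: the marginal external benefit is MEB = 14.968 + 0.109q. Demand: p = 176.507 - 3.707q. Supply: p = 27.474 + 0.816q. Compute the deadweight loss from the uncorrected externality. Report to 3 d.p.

DWL = 39.019

Market equilibrium (private): 27.474 + 0.816q = 176.507 - 3.707q → q_m = 32.9500.
Social marginal benefit = demand + MEB = 191.475 - 3.598q.
Set SMB = MC: 191.475 - 3.598q = 27.474 + 0.816q → q* = 37.1547.
Height of the DWL triangle at q_m is SMB(q_m) − MC(q_m) = MEB(q_m) = 18.5596.
DWL = ½ × 4.2047 × 18.5596 = 39.0188.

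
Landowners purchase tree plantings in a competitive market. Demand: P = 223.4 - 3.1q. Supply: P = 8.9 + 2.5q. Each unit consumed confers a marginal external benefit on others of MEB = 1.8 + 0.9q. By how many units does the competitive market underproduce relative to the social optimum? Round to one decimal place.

7.7 units

Market equilibrium (private): 8.9 + 2.5q = 223.4 - 3.1q → q_m = 38.3036.
Social marginal benefit = demand + MEB = 225.2 - 2.2q.
Set SMB = MC: 225.2 - 2.2q = 8.9 + 2.5q → q* = 46.0213.
Gap = |38.3036 − 46.0213| = 7.7177.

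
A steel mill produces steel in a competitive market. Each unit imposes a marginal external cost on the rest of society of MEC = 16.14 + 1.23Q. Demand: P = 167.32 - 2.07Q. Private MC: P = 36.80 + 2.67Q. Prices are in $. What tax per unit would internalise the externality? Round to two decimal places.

tax = $39.71 per unit

Social marginal cost = private MC + MEC = 52.94 + 3.90Q.
Set SMC = demand: 52.94 + 3.90Q = 167.32 - 2.07Q → Q* = 19.1591.
The Pigouvian tax equals MEC at Q*: 16.14 + 1.23×19.1591 = 39.7057.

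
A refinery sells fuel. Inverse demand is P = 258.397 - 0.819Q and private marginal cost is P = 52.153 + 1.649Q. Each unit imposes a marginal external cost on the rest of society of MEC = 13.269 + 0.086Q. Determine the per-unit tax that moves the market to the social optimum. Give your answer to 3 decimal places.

Social marginal cost = private MC + MEC = 65.422 + 1.735Q.
Set SMC = demand: 65.422 + 1.735Q = 258.397 - 0.819Q → Q* = 75.5579.
The Pigouvian tax equals MEC at Q*: 13.269 + 0.086×75.5579 = 19.7670.

tax = 19.767 per unit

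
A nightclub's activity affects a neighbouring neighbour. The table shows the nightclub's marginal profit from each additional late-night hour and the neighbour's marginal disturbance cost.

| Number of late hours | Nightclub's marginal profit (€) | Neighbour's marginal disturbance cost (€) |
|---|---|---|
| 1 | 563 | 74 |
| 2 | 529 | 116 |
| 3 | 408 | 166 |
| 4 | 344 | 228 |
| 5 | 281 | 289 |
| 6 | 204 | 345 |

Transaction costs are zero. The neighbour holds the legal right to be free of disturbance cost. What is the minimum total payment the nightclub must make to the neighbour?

€584

Efficient level: marginal profit ≥ marginal disturbance cost through level 4, so k* = 4.
With the neighbour holding the right, the nightclub must at least compensate total damage at k*: 74 + 116 + 166 + 228 = 584.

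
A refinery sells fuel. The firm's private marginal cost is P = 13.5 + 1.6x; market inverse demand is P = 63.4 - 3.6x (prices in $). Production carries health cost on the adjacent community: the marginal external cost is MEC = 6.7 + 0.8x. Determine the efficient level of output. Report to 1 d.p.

Social marginal cost = private MC + MEC = 20.2 + 2.4x.
Set SMC = demand: 20.2 + 2.4x = 63.4 - 3.6x → x* = 7.2000.

x* = 7.2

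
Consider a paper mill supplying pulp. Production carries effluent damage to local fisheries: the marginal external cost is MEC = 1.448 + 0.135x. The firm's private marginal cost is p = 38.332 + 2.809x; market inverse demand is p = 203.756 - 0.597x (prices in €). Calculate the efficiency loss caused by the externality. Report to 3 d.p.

Market equilibrium (private): 38.332 + 2.809x = 203.756 - 0.597x → x_m = 48.5684.
Social marginal cost = private MC + MEC = 39.780 + 2.944x.
Set SMC = demand: 39.780 + 2.944x = 203.756 - 0.597x → x* = 46.3078.
Between x* and x_m the wedge SMC − demand runs linearly from 0 to MEC(x_m), so the loss is a triangle.
DWL = ½ × 2.2606 × 8.0047 = 9.0477.

DWL = €9.048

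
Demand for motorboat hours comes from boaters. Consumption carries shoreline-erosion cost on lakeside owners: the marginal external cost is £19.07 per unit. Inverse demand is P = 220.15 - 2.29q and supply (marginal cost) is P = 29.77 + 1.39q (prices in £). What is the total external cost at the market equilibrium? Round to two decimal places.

Market equilibrium (private): 29.77 + 1.39q = 220.15 - 2.29q → q_m = 51.7337.
Total external cost = MEC × q_m = 19.07 × 51.7337 = 986.5617.

£986.56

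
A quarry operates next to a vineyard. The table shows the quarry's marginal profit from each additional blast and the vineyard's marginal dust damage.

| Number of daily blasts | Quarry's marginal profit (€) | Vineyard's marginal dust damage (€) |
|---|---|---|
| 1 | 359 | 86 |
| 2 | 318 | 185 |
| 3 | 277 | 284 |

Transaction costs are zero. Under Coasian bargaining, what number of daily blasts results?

2

Bargaining reaches the level where marginal profit last exceeds marginal dust damage.
That holds through level 2 (318 ≥ 185) but not at 3 (277 < 284).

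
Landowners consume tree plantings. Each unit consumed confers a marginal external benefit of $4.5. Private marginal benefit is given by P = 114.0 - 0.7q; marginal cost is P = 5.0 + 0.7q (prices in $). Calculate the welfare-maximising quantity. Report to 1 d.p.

Social marginal benefit = demand + MEB = 118.5 - 0.7q.
Set SMB = MC: 118.5 - 0.7q = 5.0 + 0.7q → q* = 81.0714.

q* = 81.1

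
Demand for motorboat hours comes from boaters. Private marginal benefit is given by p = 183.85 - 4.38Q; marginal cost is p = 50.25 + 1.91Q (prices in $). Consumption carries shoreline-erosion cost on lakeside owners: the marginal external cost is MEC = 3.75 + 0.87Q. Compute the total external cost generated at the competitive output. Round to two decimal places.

Market equilibrium (private): 50.25 + 1.91Q = 183.85 - 4.38Q → Q_m = 21.2401.
Total external cost = ∫₀^{Q_m} (3.75 + 0.87Q) dQ = 3.75×21.2401 + ½×0.87×21.2401² = 275.8971.

$275.90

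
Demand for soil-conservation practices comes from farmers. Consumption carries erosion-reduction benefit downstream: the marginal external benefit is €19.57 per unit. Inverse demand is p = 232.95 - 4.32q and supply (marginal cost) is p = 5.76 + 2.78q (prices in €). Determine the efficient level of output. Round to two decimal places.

q* = 34.75

Social marginal benefit = demand + MEB = 252.52 - 4.32q.
Set SMB = MC: 252.52 - 4.32q = 5.76 + 2.78q → q* = 34.7549.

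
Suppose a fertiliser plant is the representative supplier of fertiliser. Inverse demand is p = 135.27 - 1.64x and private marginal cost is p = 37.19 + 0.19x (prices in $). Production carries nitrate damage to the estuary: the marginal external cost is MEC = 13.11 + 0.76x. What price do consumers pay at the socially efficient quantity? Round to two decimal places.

P = $81.47

Social marginal cost = private MC + MEC = 50.30 + 0.95x.
Set SMC = demand: 50.30 + 0.95x = 135.27 - 1.64x → x* = 32.8069.
Consumer price on the demand curve at x*: 135.27 − 1.64×32.8069 = 81.4667.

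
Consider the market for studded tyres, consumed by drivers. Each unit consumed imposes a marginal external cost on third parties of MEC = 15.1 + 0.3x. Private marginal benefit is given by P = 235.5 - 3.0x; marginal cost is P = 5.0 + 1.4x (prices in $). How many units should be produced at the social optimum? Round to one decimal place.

Social marginal benefit = demand − MEC = 220.4 - 3.3x.
Set SMB = MC: 220.4 - 3.3x = 5.0 + 1.4x → x* = 45.8298.

x* = 45.8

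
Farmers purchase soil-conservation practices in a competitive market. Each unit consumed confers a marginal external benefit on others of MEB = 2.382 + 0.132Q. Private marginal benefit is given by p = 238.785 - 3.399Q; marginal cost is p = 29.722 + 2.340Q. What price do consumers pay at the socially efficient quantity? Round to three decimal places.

P = 110.606

Social marginal benefit = demand + MEB = 241.167 - 3.267Q.
Set SMB = MC: 241.167 - 3.267Q = 29.722 + 2.340Q → Q* = 37.7109.
Consumer price on the demand curve at Q*: 238.785 − 3.399×37.7109 = 110.6057.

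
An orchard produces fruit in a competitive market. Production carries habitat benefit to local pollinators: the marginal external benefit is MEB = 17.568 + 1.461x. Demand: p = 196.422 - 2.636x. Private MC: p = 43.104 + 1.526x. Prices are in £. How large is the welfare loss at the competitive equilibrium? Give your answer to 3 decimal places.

Market equilibrium (private): 43.104 + 1.526x = 196.422 - 2.636x → x_m = 36.8376.
Social marginal cost = private MC − MEB = 25.536 + 0.065x.
Set SMC = demand: 25.536 + 0.065x = 196.422 - 2.636x → x* = 63.2677.
Height of the DWL triangle at x_m is demand(x_m) − SMC(x_m) = MEB(x_m) = 71.3877.
DWL = ½ × 26.4301 × 71.3877 = 943.3920.

DWL = £943.392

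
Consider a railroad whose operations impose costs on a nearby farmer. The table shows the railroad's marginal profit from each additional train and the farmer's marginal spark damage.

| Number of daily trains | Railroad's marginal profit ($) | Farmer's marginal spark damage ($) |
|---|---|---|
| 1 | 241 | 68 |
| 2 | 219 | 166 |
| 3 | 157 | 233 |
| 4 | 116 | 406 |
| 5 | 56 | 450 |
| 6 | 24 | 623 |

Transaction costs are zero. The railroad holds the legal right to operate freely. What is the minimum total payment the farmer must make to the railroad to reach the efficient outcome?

Left alone the railroad would choose level 6 (marginal profit stays positive).
Efficient level: k* = 2 (marginal profit ≥ marginal spark damage through 2).
The farmer must at least cover the railroad's forgone profit from cutting 6→2: 157 + 116 + 56 + 24 = 353.

$353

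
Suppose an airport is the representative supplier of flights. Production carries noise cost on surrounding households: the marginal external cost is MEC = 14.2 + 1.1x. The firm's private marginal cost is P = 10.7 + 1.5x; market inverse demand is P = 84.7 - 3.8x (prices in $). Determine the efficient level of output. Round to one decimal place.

Social marginal cost = private MC + MEC = 24.9 + 2.6x.
Set SMC = demand: 24.9 + 2.6x = 84.7 - 3.8x → x* = 9.3438.

x* = 9.3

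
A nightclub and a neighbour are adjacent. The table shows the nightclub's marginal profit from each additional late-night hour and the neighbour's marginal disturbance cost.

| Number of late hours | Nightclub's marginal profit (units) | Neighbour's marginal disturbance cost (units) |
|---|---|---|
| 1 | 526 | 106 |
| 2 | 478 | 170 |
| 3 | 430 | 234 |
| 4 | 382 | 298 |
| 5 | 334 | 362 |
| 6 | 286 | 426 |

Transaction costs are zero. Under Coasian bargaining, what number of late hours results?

4

Bargaining reaches the level where marginal profit last exceeds marginal disturbance cost.
That holds through level 4 (382 ≥ 298) but not at 5 (334 < 362).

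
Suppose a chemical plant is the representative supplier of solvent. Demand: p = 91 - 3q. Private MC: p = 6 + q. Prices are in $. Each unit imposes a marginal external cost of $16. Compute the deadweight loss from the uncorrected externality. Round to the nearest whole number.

Market equilibrium (private): 6 + q = 91 - 3q → q_m = 21.2500.
Social marginal cost = private MC + MEC = 22 + q.
Set SMC = demand: 22 + q = 91 - 3q → q* = 17.2500.
The loss is the area between SMC and demand from q* to q_m; with linear curves that's a triangle of height MEC(q_m).
DWL = ½ × 4.0000 × 16.0000 = 32.0000.

DWL = $32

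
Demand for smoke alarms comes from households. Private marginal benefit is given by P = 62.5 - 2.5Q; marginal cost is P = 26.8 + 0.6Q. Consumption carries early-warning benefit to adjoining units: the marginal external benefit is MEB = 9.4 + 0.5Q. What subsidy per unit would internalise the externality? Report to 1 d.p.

Social marginal benefit = demand + MEB = 71.9 - 2.0Q.
Set SMB = MC: 71.9 - 2.0Q = 26.8 + 0.6Q → Q* = 17.3462.
The Pigouvian subsidy equals MEB at Q*: 9.4 + 0.5×17.3462 = 18.0731.

subsidy = 18.1 per unit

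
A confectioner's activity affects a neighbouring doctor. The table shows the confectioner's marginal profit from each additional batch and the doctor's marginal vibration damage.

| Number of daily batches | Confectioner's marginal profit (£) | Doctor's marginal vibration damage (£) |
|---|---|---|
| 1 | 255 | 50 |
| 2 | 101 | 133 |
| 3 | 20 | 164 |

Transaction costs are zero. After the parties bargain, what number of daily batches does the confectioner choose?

1

Bargaining reaches the level where marginal profit last exceeds marginal vibration damage.
That holds through level 1 (255 ≥ 50) but not at 2 (101 < 133).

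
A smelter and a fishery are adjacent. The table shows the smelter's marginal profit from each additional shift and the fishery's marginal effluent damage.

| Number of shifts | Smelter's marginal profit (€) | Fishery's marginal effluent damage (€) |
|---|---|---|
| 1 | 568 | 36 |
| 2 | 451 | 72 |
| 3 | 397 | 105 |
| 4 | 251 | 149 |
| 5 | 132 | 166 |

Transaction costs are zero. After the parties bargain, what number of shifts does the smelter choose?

Bargaining reaches the level where marginal profit last exceeds marginal effluent damage.
That holds through level 4 (251 ≥ 149) but not at 5 (132 < 166).

4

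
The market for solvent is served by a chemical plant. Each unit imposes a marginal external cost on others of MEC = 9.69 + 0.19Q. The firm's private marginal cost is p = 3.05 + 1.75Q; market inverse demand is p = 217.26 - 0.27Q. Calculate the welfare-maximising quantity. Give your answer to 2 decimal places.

Q* = 92.54

Social marginal cost = private MC + MEC = 12.74 + 1.94Q.
Set SMC = demand: 12.74 + 1.94Q = 217.26 - 0.27Q → Q* = 92.5430.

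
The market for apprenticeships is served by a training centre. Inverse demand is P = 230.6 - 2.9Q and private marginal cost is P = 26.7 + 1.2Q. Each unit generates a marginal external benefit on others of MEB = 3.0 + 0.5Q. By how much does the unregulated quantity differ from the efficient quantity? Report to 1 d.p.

7.7 units

Market equilibrium (private): 26.7 + 1.2Q = 230.6 - 2.9Q → Q_m = 49.7317.
Social marginal cost = private MC − MEB = 23.7 + 0.7Q.
Set SMC = demand: 23.7 + 0.7Q = 230.6 - 2.9Q → Q* = 57.4722.
Gap = |49.7317 − 57.4722| = 7.7405.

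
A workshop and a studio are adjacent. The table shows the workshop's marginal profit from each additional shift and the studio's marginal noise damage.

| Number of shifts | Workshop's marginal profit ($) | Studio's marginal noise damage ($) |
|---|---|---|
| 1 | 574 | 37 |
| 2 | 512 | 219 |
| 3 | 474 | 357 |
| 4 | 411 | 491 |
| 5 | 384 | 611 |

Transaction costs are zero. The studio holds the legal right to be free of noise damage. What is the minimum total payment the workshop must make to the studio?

$613

Efficient level: marginal profit ≥ marginal noise damage through level 3, so k* = 3.
With the studio holding the right, the workshop must at least compensate total damage at k*: 37 + 219 + 357 = 613.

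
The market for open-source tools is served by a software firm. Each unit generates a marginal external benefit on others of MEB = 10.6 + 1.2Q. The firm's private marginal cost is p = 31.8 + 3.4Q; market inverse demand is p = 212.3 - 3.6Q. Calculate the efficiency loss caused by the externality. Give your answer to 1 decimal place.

DWL = 148.8

Market equilibrium (private): 31.8 + 3.4Q = 212.3 - 3.6Q → Q_m = 25.7857.
Social marginal cost = private MC − MEB = 21.2 + 2.2Q.
Set SMC = demand: 21.2 + 2.2Q = 212.3 - 3.6Q → Q* = 32.9483.
Height of the DWL triangle at Q_m is demand(Q_m) − SMC(Q_m) = MEB(Q_m) = 41.5429.
DWL = ½ × 7.1626 × 41.5429 = 148.7776.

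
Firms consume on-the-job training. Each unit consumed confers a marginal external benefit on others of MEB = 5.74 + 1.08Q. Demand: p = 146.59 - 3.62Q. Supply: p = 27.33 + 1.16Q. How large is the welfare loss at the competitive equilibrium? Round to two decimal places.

Market equilibrium (private): 27.33 + 1.16Q = 146.59 - 3.62Q → Q_m = 24.9498.
Social marginal benefit = demand + MEB = 152.33 - 2.54Q.
Set SMB = MC: 152.33 - 2.54Q = 27.33 + 1.16Q → Q* = 33.7838.
The welfare-loss triangle has base |Q_m − Q*| and height MEB(Q_m) (the vertical gap between SMB and MC is zero at Q* and MEB at Q_m).
DWL = ½ × 8.8340 × 32.6858 = 144.3732.

DWL = 144.37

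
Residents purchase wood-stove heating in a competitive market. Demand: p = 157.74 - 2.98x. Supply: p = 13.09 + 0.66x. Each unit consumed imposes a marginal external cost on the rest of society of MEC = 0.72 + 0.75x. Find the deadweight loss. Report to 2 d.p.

Market equilibrium (private): 13.09 + 0.66x = 157.74 - 2.98x → x_m = 39.7390.
Social marginal benefit = demand − MEC = 157.02 - 3.73x.
Set SMB = MC: 157.02 - 3.73x = 13.09 + 0.66x → x* = 32.7859.
The loss is the area between SMB and MC from x* to x_m; with linear curves that's a triangle of height MEC(x_m).
DWL = ½ × 6.9531 × 30.5243 = 106.1193.

DWL = 106.12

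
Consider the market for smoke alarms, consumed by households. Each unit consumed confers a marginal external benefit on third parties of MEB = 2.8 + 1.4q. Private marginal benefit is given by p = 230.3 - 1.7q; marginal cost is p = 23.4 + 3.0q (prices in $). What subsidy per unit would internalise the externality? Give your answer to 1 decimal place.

Social marginal benefit = demand + MEB = 233.1 - 0.3q.
Set SMB = MC: 233.1 - 0.3q = 23.4 + 3.0q → q* = 63.5455.
The Pigouvian subsidy equals MEB at q*: 2.8 + 1.4×63.5455 = 91.7637.

subsidy = $91.8 per unit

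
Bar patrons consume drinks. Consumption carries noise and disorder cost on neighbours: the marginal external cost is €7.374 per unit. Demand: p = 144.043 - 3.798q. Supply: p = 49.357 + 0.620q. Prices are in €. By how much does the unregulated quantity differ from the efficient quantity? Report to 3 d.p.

Market equilibrium (private): 49.357 + 0.620q = 144.043 - 3.798q → q_m = 21.4319.
Social marginal benefit = demand − MEC = 136.669 - 3.798q.
Set SMB = MC: 136.669 - 3.798q = 49.357 + 0.620q → q* = 19.7628.
Gap = |21.4319 − 19.7628| = 1.6691.

1.669 units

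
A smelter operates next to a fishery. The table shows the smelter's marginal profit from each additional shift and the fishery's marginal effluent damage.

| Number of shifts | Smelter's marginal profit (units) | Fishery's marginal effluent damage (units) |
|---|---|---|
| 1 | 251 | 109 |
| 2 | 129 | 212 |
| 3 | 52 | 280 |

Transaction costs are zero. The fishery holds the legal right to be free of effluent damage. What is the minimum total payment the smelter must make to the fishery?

Efficient level: marginal profit ≥ marginal effluent damage through level 1, so k* = 1.
With the fishery holding the right, the smelter must at least compensate total damage at k*: 109 = 109.

109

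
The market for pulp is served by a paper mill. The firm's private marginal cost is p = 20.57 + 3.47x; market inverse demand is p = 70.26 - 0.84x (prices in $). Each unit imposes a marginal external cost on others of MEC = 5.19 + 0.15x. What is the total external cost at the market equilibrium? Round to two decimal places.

Market equilibrium (private): 20.57 + 3.47x = 70.26 - 0.84x → x_m = 11.5290.
Total external cost = ∫₀^{x_m} (5.19 + 0.15x) dx = 5.19×11.5290 + ½×0.15×11.5290² = 69.8043.

$69.80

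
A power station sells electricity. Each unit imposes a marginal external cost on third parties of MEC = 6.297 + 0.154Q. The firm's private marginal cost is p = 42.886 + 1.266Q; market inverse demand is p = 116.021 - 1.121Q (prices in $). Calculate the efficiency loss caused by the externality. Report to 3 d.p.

Market equilibrium (private): 42.886 + 1.266Q = 116.021 - 1.121Q → Q_m = 30.6389.
Social marginal cost = private MC + MEC = 49.183 + 1.420Q.
Set SMC = demand: 49.183 + 1.420Q = 116.021 - 1.121Q → Q* = 26.3038.
The welfare-loss triangle has base |Q_m − Q*| and height MEC(Q_m) (the vertical gap between SMC and demand is zero at Q* and MEC at Q_m).
DWL = ½ × 4.3351 × 11.0154 = 23.8764.

DWL = $23.876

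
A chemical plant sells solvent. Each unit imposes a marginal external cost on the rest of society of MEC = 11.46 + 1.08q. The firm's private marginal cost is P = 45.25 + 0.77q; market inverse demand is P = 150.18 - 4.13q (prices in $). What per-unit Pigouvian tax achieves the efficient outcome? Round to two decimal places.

tax = $28.34 per unit

Social marginal cost = private MC + MEC = 56.71 + 1.85q.
Set SMC = demand: 56.71 + 1.85q = 150.18 - 4.13q → q* = 15.6304.
The Pigouvian tax equals MEC at q*: 11.46 + 1.08×15.6304 = 28.3408.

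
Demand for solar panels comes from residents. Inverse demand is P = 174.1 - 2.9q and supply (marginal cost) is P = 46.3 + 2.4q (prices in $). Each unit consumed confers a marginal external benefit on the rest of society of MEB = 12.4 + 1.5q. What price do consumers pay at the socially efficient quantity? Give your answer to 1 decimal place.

P = $67.1

Social marginal benefit = demand + MEB = 186.5 - 1.4q.
Set SMB = MC: 186.5 - 1.4q = 46.3 + 2.4q → q* = 36.8947.
Consumer price on the demand curve at q*: 174.1 − 2.9×36.8947 = 67.1054.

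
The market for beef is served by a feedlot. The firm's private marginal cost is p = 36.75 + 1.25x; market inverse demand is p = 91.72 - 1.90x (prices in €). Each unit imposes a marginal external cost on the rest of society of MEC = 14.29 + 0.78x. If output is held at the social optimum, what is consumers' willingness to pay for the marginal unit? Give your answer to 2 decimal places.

Social marginal cost = private MC + MEC = 51.04 + 2.03x.
Set SMC = demand: 51.04 + 2.03x = 91.72 - 1.90x → x* = 10.3511.
Consumer price on the demand curve at x*: 91.72 − 1.90×10.3511 = 72.0529.

P = €72.05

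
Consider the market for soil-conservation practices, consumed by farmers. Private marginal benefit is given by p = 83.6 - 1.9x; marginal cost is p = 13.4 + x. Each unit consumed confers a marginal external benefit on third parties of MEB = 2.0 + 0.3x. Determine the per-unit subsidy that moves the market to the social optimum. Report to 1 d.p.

Social marginal benefit = demand + MEB = 85.6 - 1.6x.
Set SMB = MC: 85.6 - 1.6x = 13.4 + x → x* = 27.7692.
The Pigouvian subsidy equals MEB at x*: 2.0 + 0.3×27.7692 = 10.3308.

subsidy = 10.3 per unit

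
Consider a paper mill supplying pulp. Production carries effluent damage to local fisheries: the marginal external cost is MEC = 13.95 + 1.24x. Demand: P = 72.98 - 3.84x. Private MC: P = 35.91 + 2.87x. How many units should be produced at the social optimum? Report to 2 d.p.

Social marginal cost = private MC + MEC = 49.86 + 4.11x.
Set SMC = demand: 49.86 + 4.11x = 72.98 - 3.84x → x* = 2.9082.

x* = 2.91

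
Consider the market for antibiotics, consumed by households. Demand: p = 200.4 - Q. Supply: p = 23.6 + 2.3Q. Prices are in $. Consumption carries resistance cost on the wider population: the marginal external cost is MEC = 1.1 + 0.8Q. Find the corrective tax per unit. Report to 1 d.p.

tax = $35.4 per unit

Social marginal benefit = demand − MEC = 199.3 - 1.8Q.
Set SMB = MC: 199.3 - 1.8Q = 23.6 + 2.3Q → Q* = 42.8537.
The Pigouvian tax equals MEC at Q*: 1.1 + 0.8×42.8537 = 35.3830.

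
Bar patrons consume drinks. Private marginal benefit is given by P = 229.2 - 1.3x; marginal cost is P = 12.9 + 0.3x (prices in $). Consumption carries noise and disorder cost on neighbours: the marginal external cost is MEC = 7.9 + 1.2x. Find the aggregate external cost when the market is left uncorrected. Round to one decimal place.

$12033.4

Market equilibrium (private): 12.9 + 0.3x = 229.2 - 1.3x → x_m = 135.1875.
Total external cost = ∫₀^{x_m} (7.9 + 1.2x) dx = 7.9×135.1875 + ½×1.2×135.1875² = 12033.3773.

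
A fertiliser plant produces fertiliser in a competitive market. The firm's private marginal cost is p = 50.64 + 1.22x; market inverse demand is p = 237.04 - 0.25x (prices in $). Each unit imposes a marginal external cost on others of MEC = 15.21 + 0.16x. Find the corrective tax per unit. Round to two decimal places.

Social marginal cost = private MC + MEC = 65.85 + 1.38x.
Set SMC = demand: 65.85 + 1.38x = 237.04 - 0.25x → x* = 105.0245.
The Pigouvian tax equals MEC at x*: 15.21 + 0.16×105.0245 = 32.0139.

tax = $32.01 per unit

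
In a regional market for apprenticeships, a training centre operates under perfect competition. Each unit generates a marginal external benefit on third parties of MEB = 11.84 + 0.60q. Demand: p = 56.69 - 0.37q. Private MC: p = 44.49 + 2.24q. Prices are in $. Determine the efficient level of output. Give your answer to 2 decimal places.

q* = 11.96

Social marginal cost = private MC − MEB = 32.65 + 1.64q.
Set SMC = demand: 32.65 + 1.64q = 56.69 - 0.37q → q* = 11.9602.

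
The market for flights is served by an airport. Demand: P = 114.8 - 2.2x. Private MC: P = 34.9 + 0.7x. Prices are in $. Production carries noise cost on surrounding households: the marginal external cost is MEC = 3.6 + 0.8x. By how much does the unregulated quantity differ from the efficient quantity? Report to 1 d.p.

6.9 units

Market equilibrium (private): 34.9 + 0.7x = 114.8 - 2.2x → x_m = 27.5517.
Social marginal cost = private MC + MEC = 38.5 + 1.5x.
Set SMC = demand: 38.5 + 1.5x = 114.8 - 2.2x → x* = 20.6216.
Gap = |27.5517 − 20.6216| = 6.9301.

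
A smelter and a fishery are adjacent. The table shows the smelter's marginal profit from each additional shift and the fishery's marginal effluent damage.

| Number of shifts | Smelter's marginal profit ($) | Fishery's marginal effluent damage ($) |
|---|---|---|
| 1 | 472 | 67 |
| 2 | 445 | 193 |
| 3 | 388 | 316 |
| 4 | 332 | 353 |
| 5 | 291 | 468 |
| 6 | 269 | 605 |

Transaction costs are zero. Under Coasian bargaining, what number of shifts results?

Bargaining reaches the level where marginal profit last exceeds marginal effluent damage.
That holds through level 3 (388 ≥ 316) but not at 4 (332 < 353).

3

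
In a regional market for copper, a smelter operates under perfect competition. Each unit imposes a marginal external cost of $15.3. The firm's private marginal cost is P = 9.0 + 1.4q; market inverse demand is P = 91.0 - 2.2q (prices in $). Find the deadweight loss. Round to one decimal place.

DWL = $32.5

Market equilibrium (private): 9.0 + 1.4q = 91.0 - 2.2q → q_m = 22.7778.
Social marginal cost = private MC + MEC = 24.3 + 1.4q.
Set SMC = demand: 24.3 + 1.4q = 91.0 - 2.2q → q* = 18.5278.
The welfare-loss triangle has base |q_m − q*| and height MEC(q_m) (the vertical gap between SMC and demand is zero at q* and MEC at q_m).
DWL = ½ × 4.2500 × 15.3000 = 32.5125.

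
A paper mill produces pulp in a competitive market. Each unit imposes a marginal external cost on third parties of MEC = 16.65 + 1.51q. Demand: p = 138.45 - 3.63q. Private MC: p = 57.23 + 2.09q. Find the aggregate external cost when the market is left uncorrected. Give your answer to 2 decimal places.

Market equilibrium (private): 57.23 + 2.09q = 138.45 - 3.63q → q_m = 14.1993.
Total external cost = ∫₀^{q_m} (16.65 + 1.51q) dq = 16.65×14.1993 + ½×1.51×14.1993² = 388.6415.

388.64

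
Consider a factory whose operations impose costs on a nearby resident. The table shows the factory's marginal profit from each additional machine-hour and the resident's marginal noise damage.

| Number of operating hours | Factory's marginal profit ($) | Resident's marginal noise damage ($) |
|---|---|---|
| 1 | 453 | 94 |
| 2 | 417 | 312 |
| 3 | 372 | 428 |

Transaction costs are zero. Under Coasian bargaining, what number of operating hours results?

2

Bargaining reaches the level where marginal profit last exceeds marginal noise damage.
That holds through level 2 (417 ≥ 312) but not at 3 (372 < 428).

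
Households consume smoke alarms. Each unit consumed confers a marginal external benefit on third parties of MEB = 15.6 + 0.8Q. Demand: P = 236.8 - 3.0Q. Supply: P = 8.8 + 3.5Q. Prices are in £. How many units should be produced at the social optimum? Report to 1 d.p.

Social marginal benefit = demand + MEB = 252.4 - 2.2Q.
Set SMB = MC: 252.4 - 2.2Q = 8.8 + 3.5Q → Q* = 42.7368.

Q* = 42.7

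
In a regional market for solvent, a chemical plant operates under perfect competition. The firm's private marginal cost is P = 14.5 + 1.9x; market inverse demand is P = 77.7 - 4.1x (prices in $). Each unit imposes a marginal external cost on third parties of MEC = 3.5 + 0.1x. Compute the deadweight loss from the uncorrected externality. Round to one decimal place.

DWL = $1.7

Market equilibrium (private): 14.5 + 1.9x = 77.7 - 4.1x → x_m = 10.5333.
Social marginal cost = private MC + MEC = 18.0 + 2.0x.
Set SMC = demand: 18.0 + 2.0x = 77.7 - 4.1x → x* = 9.7869.
The loss is the area between SMC and demand from x* to x_m; with linear curves that's a triangle of height MEC(x_m).
DWL = ½ × 0.7464 × 4.5533 = 1.6993.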